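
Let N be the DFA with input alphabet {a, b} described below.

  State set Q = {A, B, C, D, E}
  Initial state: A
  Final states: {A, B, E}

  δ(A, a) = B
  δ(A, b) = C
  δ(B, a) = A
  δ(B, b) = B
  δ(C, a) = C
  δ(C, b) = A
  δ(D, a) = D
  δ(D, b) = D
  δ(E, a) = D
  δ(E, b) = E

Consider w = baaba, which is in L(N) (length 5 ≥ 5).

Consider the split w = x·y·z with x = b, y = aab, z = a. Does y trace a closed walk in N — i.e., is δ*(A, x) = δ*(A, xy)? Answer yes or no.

State sequence: A -b-> C -a-> C -a-> C -b-> A

After x (step 1): C. After xy (step 4): A.
They differ (C ≠ A), so y is not a cycle from the state after x; this split is not the one the pumping-lemma construction produces, and pumping y need not keep the string in L(N).

no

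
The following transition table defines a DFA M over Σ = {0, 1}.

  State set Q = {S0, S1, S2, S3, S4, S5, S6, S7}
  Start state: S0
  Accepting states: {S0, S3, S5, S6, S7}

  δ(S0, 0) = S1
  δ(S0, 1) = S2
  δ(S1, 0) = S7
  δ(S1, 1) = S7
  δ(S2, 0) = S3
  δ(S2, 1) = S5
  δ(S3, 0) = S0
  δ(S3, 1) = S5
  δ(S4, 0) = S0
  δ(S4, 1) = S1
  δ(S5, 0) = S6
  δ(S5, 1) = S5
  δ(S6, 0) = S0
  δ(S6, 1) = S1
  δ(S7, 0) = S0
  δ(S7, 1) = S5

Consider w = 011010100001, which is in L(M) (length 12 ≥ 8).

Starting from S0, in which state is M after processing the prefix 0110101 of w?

State sequence: S0 -0-> S1 -1-> S7 -1-> S5 -0-> S6 -1-> S1 -0-> S7 -1-> S5

After reading 7 characters, M is in state S5.
(This kind of state-tracing is the core of the pumping-lemma construction: with 8 states, pigeonhole forces a repeat within the first 8 steps.)

S5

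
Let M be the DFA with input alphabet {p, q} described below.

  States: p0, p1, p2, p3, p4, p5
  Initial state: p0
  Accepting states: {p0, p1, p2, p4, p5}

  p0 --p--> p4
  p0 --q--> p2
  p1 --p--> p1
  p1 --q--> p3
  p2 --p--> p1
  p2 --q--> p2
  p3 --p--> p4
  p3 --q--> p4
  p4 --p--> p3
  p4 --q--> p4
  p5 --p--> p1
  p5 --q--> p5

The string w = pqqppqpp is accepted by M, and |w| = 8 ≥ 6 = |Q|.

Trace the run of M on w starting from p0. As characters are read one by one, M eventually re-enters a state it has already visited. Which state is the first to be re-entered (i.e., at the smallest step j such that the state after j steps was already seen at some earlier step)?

State sequence: p0 -p-> p4 -q-> p4 -q-> p4 -p-> p3 -p-> p4 -q-> p4 -p-> p3 -p-> p4
First repeat at step 2: p4 was already visited.

The earliest repeat is at step j = 2: M is in p4, which it already visited at step i = 1.
The DFA has 6 states, so the proof of the pumping lemma guarantees a repeated state among the first 6+1 visited; the segment between the two visits is the pumpable y.

p4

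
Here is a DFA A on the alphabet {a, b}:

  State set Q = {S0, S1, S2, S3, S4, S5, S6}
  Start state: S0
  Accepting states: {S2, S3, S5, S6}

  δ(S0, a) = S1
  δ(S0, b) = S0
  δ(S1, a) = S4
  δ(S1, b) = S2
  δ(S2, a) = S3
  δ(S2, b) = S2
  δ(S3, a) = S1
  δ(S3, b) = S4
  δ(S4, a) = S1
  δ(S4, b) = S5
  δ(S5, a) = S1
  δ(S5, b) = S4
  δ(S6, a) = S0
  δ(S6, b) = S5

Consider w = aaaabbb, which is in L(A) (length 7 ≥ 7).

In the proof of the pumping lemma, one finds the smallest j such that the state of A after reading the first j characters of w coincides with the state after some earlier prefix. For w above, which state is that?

Run of A on w = a a a a b b b:
  step 0: S0  (start)
  step 1: S1  (read a: S0→S1)
  step 2: S4  (read a: S1→S4)
  step 3: S1  (read a: S4→S1)   ← first repeat (S1 seen earlier)
  step 4: S4  (read a: S1→S4)
  step 5: S5  (read b: S4→S5)
  step 6: S4  (read b: S5→S4)
  step 7: S5  (read b: S4→S5)

The earliest repeat is at step j = 3: A is in S1, which it already visited at step i = 1.
Pumping length from the standard proof: p = 7 (the number of states). The repeated state found above gives |xy| = j ≤ 7 and |y| = j − i ≥ 1.

S1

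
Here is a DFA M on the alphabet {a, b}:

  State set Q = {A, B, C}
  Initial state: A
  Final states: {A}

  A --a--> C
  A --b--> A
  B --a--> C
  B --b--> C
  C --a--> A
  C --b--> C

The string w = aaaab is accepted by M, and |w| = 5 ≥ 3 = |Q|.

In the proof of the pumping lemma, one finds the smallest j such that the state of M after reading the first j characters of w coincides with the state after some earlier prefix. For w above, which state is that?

Run of M on w = a a a a b:
  step 0: A  (start)
  step 1: C  (read a: A→C)
  step 2: A  (read a: C→A)   ← first repeat (A seen earlier)
  step 3: C  (read a: A→C)
  step 4: A  (read a: C→A)
  step 5: A  (read b: A→A)

The earliest repeat is at step j = 2: M is in A, which it already visited at step i = 0.
The DFA has 3 states, so the proof of the pumping lemma guarantees a repeated state among the first 3+1 visited; the segment between the two visits is the pumpable y.

A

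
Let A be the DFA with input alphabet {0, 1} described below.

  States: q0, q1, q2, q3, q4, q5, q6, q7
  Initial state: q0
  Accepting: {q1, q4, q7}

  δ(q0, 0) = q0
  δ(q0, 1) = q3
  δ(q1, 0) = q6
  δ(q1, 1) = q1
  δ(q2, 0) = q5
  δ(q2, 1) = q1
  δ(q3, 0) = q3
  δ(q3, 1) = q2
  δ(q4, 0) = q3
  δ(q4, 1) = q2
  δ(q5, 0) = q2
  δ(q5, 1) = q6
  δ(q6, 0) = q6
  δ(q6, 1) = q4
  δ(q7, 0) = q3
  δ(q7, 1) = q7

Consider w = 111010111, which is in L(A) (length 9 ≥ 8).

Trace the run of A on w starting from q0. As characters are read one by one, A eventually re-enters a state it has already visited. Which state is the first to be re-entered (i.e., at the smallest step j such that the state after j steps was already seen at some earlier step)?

q3

State sequence: q0 -1-> q3 -1-> q2 -1-> q1 -0-> q6 -1-> q4 -0-> q3 -1-> q2 -1-> q1 -1-> q1
First repeat at step 6: q3 was already visited.

The earliest repeat is at step j = 6: A is in q3, which it already visited at step i = 1.
Since A has 8 states, any run of length ≥ 8 visits 8+1 states, so by pigeonhole some state repeats within the first 8 steps — that repeat gives the pumpable loop.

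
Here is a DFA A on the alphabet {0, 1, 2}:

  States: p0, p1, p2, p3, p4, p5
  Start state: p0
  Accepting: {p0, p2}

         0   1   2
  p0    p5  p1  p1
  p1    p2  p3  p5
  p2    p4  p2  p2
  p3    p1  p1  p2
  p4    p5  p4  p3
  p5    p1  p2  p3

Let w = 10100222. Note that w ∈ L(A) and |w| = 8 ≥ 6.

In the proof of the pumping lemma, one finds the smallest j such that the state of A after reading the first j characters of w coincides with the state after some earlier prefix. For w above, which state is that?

p2

State sequence: p0 -1-> p1 -0-> p2 -1-> p2 -0-> p4 -0-> p5 -2-> p3 -2-> p2 -2-> p2
First repeat at step 3: p2 was already visited.

The earliest repeat is at step j = 3: A is in p2, which it already visited at step i = 2.
Since A has 6 states, any run of length ≥ 6 visits 6+1 states, so by pigeonhole some state repeats within the first 6 steps — that repeat gives the pumpable loop.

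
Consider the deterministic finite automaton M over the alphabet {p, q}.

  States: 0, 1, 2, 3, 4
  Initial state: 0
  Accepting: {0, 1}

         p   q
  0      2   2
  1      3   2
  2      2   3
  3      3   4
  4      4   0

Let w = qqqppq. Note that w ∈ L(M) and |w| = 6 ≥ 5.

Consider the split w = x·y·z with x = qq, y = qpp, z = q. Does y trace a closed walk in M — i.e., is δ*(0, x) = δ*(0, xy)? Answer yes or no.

no

State sequence: 0 -q-> 2 -q-> 3 -q-> 4 -p-> 4 -p-> 4

After x (step 2): 3. After xy (step 5): 4.
They differ (3 ≠ 4), so y is not a cycle from the state after x; this split is not the one the pumping-lemma construction produces, and pumping y need not keep the string in L(M).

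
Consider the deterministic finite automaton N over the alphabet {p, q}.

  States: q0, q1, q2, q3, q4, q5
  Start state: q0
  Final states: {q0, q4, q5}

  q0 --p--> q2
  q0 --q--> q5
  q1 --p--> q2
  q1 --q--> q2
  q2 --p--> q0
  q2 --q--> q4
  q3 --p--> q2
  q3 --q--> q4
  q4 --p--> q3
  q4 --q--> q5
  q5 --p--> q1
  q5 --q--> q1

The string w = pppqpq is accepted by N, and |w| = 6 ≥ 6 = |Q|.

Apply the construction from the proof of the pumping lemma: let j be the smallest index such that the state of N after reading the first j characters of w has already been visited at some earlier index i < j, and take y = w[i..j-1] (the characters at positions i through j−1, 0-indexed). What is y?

pp

State sequence: q0 -p-> q2 -p-> q0 -p-> q2 -q-> q4 -p-> q3 -q-> q4
First repeat at step 2: q0 was already visited.

So i = 0, j = 2, giving x = w[0:0] = ε, y = w[0:2] = pp, z = w[2:6] = pqpq.
Check: |xy| = 2 ≤ 6 and |y| = 2 ≥ 1. Reading y takes N from q0 back to q0, so every xyⁱz is accepted.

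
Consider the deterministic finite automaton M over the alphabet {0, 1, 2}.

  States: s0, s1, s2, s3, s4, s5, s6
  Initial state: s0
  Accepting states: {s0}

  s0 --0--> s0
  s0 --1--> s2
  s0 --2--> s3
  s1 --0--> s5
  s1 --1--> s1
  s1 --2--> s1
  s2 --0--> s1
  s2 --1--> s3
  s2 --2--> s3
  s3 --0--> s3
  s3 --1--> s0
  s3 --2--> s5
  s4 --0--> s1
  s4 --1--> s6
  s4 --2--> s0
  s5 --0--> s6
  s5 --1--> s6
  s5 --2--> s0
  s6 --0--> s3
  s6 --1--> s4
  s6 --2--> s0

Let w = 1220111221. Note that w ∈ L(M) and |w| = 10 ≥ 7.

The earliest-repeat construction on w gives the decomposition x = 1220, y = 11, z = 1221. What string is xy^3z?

xy^3z = 1220·11·11·11·1221 = 12201111111221.
Reading y = 11 takes M from s6 back to s6, so after x·y·y·y the machine is still in s6, and z then leads to the accepting state s0. Hence 12201111111221 ∈ L(M).

12201111111221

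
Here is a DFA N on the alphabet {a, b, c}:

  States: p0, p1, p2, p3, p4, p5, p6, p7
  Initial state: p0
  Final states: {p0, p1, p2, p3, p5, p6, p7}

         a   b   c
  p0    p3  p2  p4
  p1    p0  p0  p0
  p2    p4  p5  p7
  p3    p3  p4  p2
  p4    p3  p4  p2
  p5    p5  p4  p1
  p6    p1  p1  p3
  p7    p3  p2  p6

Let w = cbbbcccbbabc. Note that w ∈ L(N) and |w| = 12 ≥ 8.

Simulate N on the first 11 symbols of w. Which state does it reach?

Run of N on the first 11 characters of w = c b b b c c c b b a b:
  step 0: p0  (start)
  step 1: p4  (read c: p0→p4)
  step 2: p4  (read b: p4→p4)
  step 3: p4  (read b: p4→p4)
  step 4: p4  (read b: p4→p4)
  step 5: p2  (read c: p4→p2)
  step 6: p7  (read c: p2→p7)
  step 7: p6  (read c: p7→p6)
  step 8: p1  (read b: p6→p1)
  step 9: p0  (read b: p1→p0)
  step 10: p3  (read a: p0→p3)
  step 11: p4  (read b: p3→p4)

After reading 11 characters, N is in state p4.

p4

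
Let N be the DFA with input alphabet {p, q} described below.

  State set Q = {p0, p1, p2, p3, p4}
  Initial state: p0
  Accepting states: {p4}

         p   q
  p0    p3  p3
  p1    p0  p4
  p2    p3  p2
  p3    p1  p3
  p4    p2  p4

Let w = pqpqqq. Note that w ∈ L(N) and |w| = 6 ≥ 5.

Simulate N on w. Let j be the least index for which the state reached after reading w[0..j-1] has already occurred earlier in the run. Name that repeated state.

State sequence: p0 -p-> p3 -q-> p3 -p-> p1 -q-> p4 -q-> p4 -q-> p4
First repeat at step 2: p3 was already visited.

The earliest repeat is at step j = 2: N is in p3, which it already visited at step i = 1.
Since N has 5 states, any run of length ≥ 5 visits 5+1 states, so by pigeonhole some state repeats within the first 5 steps — that repeat gives the pumpable loop.

p3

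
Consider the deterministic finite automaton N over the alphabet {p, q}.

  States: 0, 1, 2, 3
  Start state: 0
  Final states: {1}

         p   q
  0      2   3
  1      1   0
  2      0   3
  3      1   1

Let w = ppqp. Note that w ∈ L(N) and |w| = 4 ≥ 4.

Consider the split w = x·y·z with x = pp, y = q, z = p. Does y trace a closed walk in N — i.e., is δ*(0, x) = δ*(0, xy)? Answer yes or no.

Run of N on the first 3 characters of w = p p q:
  step 0: 0  (start)
  step 1: 2  (read p: 0→2)
  step 2: 0  (read p: 2→0)
  step 3: 3  (read q: 0→3)

After x (step 2): 0. After xy (step 3): 3.
They differ (0 ≠ 3), so y is not a cycle from the state after x; this split is not the one the pumping-lemma construction produces, and pumping y need not keep the string in L(N).

no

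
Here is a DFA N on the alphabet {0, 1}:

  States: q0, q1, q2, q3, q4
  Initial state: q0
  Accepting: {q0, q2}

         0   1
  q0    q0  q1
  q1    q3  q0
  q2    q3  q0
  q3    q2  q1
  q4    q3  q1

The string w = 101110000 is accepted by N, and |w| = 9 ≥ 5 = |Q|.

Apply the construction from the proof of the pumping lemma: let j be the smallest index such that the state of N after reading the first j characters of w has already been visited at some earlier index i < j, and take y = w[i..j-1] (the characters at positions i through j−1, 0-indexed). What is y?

Run of N on w = 1 0 1 1 1 0 0 0 0:
  step 0: q0  (start)
  step 1: q1  (read 1: q0→q1)
  step 2: q3  (read 0: q1→q3)
  step 3: q1  (read 1: q3→q1)   ← first repeat (q1 seen earlier)
  step 4: q0  (read 1: q1→q0)
  step 5: q1  (read 1: q0→q1)
  step 6: q3  (read 0: q1→q3)
  step 7: q2  (read 0: q3→q2)
  step 8: q3  (read 0: q2→q3)
  step 9: q2  (read 0: q3→q2)

So i = 1, j = 3, giving x = w[0:1] = 1, y = w[1:3] = 01, z = w[3:9] = 110000.
Check: |xy| = 3 ≤ 5 and |y| = 2 ≥ 1. Reading y takes N from q1 back to q1, so every xyⁱz is accepted.

01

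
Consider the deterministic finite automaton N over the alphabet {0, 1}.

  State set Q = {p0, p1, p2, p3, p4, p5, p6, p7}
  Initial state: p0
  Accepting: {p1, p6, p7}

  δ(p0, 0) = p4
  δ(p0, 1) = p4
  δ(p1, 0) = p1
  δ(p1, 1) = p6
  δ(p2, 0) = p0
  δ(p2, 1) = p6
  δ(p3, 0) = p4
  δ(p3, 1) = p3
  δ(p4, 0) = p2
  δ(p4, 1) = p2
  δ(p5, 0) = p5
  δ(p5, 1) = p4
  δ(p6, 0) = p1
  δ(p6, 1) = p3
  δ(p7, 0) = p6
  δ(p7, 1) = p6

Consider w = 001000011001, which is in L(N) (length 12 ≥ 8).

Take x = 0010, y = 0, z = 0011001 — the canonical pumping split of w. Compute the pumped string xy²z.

xy^2z = 0010·0·0·0011001 = 0010000011001.
Reading y = 0 takes N from p1 back to p1, so after x·y·y the machine is still in p1, and z then leads to the accepting state p6. Hence 0010000011001 ∈ L(N).

0010000011001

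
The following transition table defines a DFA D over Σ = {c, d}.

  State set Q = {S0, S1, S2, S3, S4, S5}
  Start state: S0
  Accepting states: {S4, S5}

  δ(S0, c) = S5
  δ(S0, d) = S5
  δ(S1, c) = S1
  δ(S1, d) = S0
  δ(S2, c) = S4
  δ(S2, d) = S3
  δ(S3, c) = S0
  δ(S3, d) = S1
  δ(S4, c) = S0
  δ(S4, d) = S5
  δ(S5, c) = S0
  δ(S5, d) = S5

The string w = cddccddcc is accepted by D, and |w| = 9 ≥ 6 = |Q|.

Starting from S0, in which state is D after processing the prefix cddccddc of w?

S0

State sequence: S0 -c-> S5 -d-> S5 -d-> S5 -c-> S0 -c-> S5 -d-> S5 -d-> S5 -c-> S0

After reading 8 characters, D is in state S0.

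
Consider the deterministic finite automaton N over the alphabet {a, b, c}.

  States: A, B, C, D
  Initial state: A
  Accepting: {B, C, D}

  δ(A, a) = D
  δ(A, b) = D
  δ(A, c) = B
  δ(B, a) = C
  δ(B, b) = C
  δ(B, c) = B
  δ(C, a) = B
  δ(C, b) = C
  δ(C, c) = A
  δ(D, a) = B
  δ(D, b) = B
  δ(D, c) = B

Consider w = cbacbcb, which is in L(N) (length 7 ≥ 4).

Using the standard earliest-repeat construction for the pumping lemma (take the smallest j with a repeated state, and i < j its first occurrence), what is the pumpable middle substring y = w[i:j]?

Run of N on w = c b a c b c b:
  step 0: A  (start)
  step 1: B  (read c: A→B)
  step 2: C  (read b: B→C)
  step 3: B  (read a: C→B)   ← first repeat (B seen earlier)
  step 4: B  (read c: B→B)
  step 5: C  (read b: B→C)
  step 6: A  (read c: C→A)
  step 7: D  (read b: A→D)

So i = 1, j = 3, giving x = w[0:1] = c, y = w[1:3] = ba, z = w[3:7] = cbcb.
Check: |xy| = 3 ≤ 4 and |y| = 2 ≥ 1. Reading y takes N from B back to B, so every xyⁱz is accepted.

ba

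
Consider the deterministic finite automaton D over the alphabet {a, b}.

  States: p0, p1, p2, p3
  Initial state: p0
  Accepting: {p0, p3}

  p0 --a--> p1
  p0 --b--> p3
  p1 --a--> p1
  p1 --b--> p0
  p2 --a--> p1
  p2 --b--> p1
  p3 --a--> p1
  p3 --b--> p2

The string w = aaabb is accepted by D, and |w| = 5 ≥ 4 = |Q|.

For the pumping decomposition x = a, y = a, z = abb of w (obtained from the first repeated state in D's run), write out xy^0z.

xy⁰z = xz = a·abb = aabb.
Reading y = a takes D from p1 back to p1, so after x the machine is still in p1, and z then leads to the accepting state p3. Hence aabb ∈ L(D).

aabb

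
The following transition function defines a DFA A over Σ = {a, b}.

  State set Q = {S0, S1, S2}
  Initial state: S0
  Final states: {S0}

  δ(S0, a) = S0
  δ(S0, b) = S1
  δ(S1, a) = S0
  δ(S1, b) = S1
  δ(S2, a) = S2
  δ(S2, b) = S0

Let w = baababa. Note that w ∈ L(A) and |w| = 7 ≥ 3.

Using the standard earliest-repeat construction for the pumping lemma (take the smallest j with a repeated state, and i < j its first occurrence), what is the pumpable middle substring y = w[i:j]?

Run of A on w = b a a b a b a:
  step 0: S0  (start)
  step 1: S1  (read b: S0→S1)
  step 2: S0  (read a: S1→S0)   ← first repeat (S0 seen earlier)
  step 3: S0  (read a: S0→S0)
  step 4: S1  (read b: S0→S1)
  step 5: S0  (read a: S1→S0)
  step 6: S1  (read b: S0→S1)
  step 7: S0  (read a: S1→S0)

So i = 0, j = 2, giving x = w[0:0] = ε, y = w[0:2] = ba, z = w[2:7] = ababa.
Check: |xy| = 2 ≤ 3 and |y| = 2 ≥ 1. Reading y takes A from S0 back to S0, so every xyⁱz is accepted.

ba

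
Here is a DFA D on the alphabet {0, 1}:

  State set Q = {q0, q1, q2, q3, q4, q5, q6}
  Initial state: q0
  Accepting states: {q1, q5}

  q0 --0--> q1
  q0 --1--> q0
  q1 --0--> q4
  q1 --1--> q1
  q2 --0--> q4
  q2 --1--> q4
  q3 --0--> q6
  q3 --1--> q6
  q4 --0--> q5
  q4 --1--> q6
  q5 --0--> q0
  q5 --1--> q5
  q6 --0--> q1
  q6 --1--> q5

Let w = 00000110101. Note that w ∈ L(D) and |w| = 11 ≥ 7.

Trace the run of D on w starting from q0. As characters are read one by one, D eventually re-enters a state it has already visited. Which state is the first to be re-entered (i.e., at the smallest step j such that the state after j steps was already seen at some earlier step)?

q0

State sequence: q0 -0-> q1 -0-> q4 -0-> q5 -0-> q0 -0-> q1 -1-> q1 -1-> q1 -0-> q4 -1-> q6 -0-> q1 -1-> q1
First repeat at step 4: q0 was already visited.

The earliest repeat is at step j = 4: D is in q0, which it already visited at step i = 0.
Pumping length from the standard proof: p = 7 (the number of states). The repeated state found above gives |xy| = j ≤ 7 and |y| = j − i ≥ 1.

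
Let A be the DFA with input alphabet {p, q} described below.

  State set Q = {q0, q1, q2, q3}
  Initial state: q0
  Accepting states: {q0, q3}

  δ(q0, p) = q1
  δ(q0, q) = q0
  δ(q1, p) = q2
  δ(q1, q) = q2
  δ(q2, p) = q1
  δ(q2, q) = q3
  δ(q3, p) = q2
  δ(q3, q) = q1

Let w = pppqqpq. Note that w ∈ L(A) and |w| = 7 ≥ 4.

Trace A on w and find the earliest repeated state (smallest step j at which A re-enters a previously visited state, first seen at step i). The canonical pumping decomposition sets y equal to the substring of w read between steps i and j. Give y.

State sequence: q0 -p-> q1 -p-> q2 -p-> q1 -q-> q2 -q-> q3 -p-> q2 -q-> q3
First repeat at step 3: q1 was already visited.

So i = 1, j = 3, giving x = w[0:1] = p, y = w[1:3] = pp, z = w[3:7] = qqpq.
Check: |xy| = 3 ≤ 4 and |y| = 2 ≥ 1. Reading y takes A from q1 back to q1, so every xyⁱz is accepted.
With |Q| = 4, pigeonhole forces a state repeat no later than step 4; the substring read between the first and second visits to that state can be pumped.

pp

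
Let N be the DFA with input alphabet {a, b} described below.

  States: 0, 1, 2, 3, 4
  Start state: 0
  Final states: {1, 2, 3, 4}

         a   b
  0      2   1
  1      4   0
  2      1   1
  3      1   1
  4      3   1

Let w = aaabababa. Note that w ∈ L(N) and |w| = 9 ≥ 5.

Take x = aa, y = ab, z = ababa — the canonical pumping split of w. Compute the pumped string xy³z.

xy^3z = aa·ab·ab·ab·ababa = aaabababababa.
Reading y = ab takes N from 1 back to 1, so after x·y·y·y the machine is still in 1, and z then leads to the accepting state 4. Hence aaabababababa ∈ L(N).

aaabababababa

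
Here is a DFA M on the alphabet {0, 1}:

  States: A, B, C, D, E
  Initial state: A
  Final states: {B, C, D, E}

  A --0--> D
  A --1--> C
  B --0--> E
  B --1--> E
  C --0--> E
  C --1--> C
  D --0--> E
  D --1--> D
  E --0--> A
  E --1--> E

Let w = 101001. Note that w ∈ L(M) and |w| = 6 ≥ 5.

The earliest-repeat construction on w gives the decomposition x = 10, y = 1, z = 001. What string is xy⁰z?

10001

xy⁰z = xz = 10·001 = 10001.
Reading y = 1 takes M from E back to E, so after x the machine is still in E, and z then leads to the accepting state D. Hence 10001 ∈ L(M).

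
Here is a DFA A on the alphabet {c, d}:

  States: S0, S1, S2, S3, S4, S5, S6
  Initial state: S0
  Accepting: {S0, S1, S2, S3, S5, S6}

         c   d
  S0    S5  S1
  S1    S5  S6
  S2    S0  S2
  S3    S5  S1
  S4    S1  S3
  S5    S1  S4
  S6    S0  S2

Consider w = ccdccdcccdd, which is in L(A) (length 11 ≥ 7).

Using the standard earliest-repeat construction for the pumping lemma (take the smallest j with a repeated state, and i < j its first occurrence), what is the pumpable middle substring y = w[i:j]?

ccdc

Run of A on w = c c d c c d c c c d d:
  step 0: S0  (start)
  step 1: S5  (read c: S0→S5)
  step 2: S1  (read c: S5→S1)
  step 3: S6  (read d: S1→S6)
  step 4: S0  (read c: S6→S0)   ← first repeat (S0 seen earlier)
  step 5: S5  (read c: S0→S5)
  step 6: S4  (read d: S5→S4)
  step 7: S1  (read c: S4→S1)
  step 8: S5  (read c: S1→S5)
  step 9: S1  (read c: S5→S1)
  step 10: S6  (read d: S1→S6)
  step 11: S2  (read d: S6→S2)

So i = 0, j = 4, giving x = w[0:0] = ε, y = w[0:4] = ccdc, z = w[4:11] = cdcccdd.
Check: |xy| = 4 ≤ 7 and |y| = 4 ≥ 1. Reading y takes A from S0 back to S0, so every xyⁱz is accepted.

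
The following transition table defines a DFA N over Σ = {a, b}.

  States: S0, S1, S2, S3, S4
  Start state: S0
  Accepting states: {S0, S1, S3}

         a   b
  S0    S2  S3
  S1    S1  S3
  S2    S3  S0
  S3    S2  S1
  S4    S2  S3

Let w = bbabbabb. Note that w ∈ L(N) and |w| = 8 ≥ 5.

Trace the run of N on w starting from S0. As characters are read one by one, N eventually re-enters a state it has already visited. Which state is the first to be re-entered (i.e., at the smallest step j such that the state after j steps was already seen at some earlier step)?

S1

State sequence: S0 -b-> S3 -b-> S1 -a-> S1 -b-> S3 -b-> S1 -a-> S1 -b-> S3 -b-> S1
First repeat at step 3: S1 was already visited.

The earliest repeat is at step j = 3: N is in S1, which it already visited at step i = 2.
The DFA has 5 states, so the proof of the pumping lemma guarantees a repeated state among the first 5+1 visited; the segment between the two visits is the pumpable y.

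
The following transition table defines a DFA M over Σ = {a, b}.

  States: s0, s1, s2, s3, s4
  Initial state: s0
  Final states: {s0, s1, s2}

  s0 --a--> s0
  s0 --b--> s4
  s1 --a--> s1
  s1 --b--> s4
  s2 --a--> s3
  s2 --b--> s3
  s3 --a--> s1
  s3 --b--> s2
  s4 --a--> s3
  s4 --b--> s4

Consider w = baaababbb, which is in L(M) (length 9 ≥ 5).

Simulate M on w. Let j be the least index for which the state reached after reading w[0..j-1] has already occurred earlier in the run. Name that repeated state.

State sequence: s0 -b-> s4 -a-> s3 -a-> s1 -a-> s1 -b-> s4 -a-> s3 -b-> s2 -b-> s3 -b-> s2
First repeat at step 4: s1 was already visited.

The earliest repeat is at step j = 4: M is in s1, which it already visited at step i = 3.

s1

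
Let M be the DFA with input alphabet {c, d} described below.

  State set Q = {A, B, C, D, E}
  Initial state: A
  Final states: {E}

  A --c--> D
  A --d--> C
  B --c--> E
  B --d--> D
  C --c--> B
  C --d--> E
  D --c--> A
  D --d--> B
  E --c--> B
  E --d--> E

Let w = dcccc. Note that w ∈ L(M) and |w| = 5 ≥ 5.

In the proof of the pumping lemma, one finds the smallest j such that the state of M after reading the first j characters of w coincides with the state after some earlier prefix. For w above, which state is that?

State sequence: A -d-> C -c-> B -c-> E -c-> B -c-> E
First repeat at step 4: B was already visited.

The earliest repeat is at step j = 4: M is in B, which it already visited at step i = 2.

B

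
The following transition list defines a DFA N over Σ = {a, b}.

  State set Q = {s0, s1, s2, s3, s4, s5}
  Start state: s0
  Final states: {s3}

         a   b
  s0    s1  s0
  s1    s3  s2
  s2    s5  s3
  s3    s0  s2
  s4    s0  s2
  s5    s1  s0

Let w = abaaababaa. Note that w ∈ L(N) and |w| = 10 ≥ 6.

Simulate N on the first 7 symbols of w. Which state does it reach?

s5

State sequence: s0 -a-> s1 -b-> s2 -a-> s5 -a-> s1 -a-> s3 -b-> s2 -a-> s5

After reading 7 characters, N is in state s5.
(This kind of state-tracing is the core of the pumping-lemma construction: with 6 states, pigeonhole forces a repeat within the first 6 steps.)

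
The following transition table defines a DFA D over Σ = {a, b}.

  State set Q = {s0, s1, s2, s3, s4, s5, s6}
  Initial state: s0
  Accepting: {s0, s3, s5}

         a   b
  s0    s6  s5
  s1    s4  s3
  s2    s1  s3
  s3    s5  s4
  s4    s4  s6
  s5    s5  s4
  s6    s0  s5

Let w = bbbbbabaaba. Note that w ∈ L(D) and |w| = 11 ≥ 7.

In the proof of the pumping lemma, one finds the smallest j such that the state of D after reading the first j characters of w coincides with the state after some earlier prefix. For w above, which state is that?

State sequence: s0 -b-> s5 -b-> s4 -b-> s6 -b-> s5 -b-> s4 -a-> s4 -b-> s6 -a-> s0 -a-> s6 -b-> s5 -a-> s5
First repeat at step 4: s5 was already visited.

The earliest repeat is at step j = 4: D is in s5, which it already visited at step i = 1.
With |Q| = 7, pigeonhole forces a state repeat no later than step 7; the substring read between the first and second visits to that state can be pumped.

s5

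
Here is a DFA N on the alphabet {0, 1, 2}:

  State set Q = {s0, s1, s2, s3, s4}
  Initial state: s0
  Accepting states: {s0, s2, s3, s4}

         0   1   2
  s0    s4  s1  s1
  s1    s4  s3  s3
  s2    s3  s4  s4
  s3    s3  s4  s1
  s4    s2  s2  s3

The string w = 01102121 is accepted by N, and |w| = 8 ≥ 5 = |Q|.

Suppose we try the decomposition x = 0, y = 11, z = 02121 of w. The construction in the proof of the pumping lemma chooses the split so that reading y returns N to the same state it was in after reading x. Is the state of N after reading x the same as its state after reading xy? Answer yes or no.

yes

State sequence: s0 -0-> s4 -1-> s2 -1-> s4

After x (step 1): s4. After xy (step 3): s4.
They match, so y = 11 drives N around a cycle from s4 back to itself; pumping y any number of times keeps N in s4 before reading z, and xyⁱz ∈ L(N) for every i ≥ 0.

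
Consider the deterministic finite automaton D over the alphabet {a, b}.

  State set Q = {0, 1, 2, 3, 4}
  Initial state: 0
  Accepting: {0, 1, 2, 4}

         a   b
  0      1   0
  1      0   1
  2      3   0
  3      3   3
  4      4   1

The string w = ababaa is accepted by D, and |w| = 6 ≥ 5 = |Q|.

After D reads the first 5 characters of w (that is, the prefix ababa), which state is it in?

1

State sequence: 0 -a-> 1 -b-> 1 -a-> 0 -b-> 0 -a-> 1

After reading 5 characters, D is in state 1.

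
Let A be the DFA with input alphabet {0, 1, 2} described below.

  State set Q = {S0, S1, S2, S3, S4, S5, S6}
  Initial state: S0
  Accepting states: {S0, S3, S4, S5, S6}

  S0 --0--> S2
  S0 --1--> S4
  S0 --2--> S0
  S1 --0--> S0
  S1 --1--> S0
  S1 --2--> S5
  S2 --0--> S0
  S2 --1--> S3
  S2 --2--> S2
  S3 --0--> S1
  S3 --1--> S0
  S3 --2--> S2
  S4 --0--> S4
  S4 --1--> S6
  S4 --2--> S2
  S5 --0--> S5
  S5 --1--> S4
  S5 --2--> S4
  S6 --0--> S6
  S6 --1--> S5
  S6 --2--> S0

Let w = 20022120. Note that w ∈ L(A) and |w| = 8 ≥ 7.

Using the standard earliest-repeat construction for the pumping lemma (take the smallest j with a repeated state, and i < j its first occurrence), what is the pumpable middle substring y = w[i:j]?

Run of A on w = 2 0 0 2 2 1 2 0:
  step 0: S0  (start)
  step 1: S0  (read 2: S0→S0)   ← first repeat (S0 seen earlier)
  step 2: S2  (read 0: S0→S2)
  step 3: S0  (read 0: S2→S0)
  step 4: S0  (read 2: S0→S0)
  step 5: S0  (read 2: S0→S0)
  step 6: S4  (read 1: S0→S4)
  step 7: S2  (read 2: S4→S2)
  step 8: S0  (read 0: S2→S0)

So i = 0, j = 1, giving x = w[0:0] = ε, y = w[0:1] = 2, z = w[1:8] = 0022120.
Check: |xy| = 1 ≤ 7 and |y| = 1 ≥ 1. Reading y takes A from S0 back to S0, so every xyⁱz is accepted.
Since A has 7 states, any run of length ≥ 7 visits 7+1 states, so by pigeonhole some state repeats within the first 7 steps — that repeat gives the pumpable loop.

2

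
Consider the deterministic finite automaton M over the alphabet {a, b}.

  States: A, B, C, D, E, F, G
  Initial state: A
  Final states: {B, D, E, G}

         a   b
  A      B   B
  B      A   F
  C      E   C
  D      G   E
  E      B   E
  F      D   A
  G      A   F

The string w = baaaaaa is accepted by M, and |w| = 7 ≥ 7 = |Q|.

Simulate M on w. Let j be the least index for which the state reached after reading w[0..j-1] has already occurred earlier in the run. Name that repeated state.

A

Run of M on w = b a a a a a a:
  step 0: A  (start)
  step 1: B  (read b: A→B)
  step 2: A  (read a: B→A)   ← first repeat (A seen earlier)
  step 3: B  (read a: A→B)
  step 4: A  (read a: B→A)
  step 5: B  (read a: A→B)
  step 6: A  (read a: B→A)
  step 7: B  (read a: A→B)

The earliest repeat is at step j = 2: M is in A, which it already visited at step i = 0.
The DFA has 7 states, so the proof of the pumping lemma guarantees a repeated state among the first 7+1 visited; the segment between the two visits is the pumpable y.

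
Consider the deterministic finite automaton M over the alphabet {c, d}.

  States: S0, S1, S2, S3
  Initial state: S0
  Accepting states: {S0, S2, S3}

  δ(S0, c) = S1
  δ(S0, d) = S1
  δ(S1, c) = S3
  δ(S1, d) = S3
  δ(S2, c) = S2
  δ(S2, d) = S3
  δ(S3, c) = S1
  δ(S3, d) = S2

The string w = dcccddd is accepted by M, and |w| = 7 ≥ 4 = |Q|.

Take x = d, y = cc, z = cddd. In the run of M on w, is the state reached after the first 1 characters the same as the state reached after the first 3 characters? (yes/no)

State sequence: S0 -d-> S1 -c-> S3 -c-> S1

After x (step 1): S1. After xy (step 3): S1.
They match, so y = cc drives M around a cycle from S1 back to itself; pumping y any number of times keeps M in S1 before reading z, and xyⁱz ∈ L(M) for every i ≥ 0.

yes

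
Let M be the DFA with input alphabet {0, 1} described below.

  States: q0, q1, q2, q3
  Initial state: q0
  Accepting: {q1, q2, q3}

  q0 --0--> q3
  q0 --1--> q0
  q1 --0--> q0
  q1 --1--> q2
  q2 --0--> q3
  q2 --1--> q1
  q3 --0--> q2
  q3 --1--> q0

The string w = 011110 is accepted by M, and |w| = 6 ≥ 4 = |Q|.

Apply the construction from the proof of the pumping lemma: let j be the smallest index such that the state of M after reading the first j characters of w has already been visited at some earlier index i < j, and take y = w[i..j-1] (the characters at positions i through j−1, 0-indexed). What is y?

State sequence: q0 -0-> q3 -1-> q0 -1-> q0 -1-> q0 -1-> q0 -0-> q3
First repeat at step 2: q0 was already visited.

So i = 0, j = 2, giving x = w[0:0] = ε, y = w[0:2] = 01, z = w[2:6] = 1110.
Check: |xy| = 2 ≤ 4 and |y| = 2 ≥ 1. Reading y takes M from q0 back to q0, so every xyⁱz is accepted.
The DFA has 4 states, so the proof of the pumping lemma guarantees a repeated state among the first 4+1 visited; the segment between the two visits is the pumpable y.

01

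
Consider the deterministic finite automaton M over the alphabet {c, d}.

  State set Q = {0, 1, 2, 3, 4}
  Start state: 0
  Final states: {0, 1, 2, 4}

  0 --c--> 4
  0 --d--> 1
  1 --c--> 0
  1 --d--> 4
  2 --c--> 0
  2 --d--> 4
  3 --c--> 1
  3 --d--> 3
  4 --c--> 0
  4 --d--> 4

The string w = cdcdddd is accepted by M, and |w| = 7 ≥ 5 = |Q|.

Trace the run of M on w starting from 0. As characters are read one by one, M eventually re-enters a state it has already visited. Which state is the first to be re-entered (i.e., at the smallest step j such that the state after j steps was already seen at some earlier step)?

4

State sequence: 0 -c-> 4 -d-> 4 -c-> 0 -d-> 1 -d-> 4 -d-> 4 -d-> 4
First repeat at step 2: 4 was already visited.

The earliest repeat is at step j = 2: M is in 4, which it already visited at step i = 1.
The DFA has 5 states, so the proof of the pumping lemma guarantees a repeated state among the first 5+1 visited; the segment between the two visits is the pumpable y.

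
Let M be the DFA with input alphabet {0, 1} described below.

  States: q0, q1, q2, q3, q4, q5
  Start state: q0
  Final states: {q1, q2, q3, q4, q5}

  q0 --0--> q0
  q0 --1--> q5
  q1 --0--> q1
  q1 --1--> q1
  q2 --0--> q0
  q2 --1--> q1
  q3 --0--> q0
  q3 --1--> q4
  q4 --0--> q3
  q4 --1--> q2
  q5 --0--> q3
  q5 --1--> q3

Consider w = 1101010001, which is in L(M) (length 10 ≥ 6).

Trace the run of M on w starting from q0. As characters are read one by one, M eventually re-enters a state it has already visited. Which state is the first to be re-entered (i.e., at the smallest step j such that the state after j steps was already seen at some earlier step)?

State sequence: q0 -1-> q5 -1-> q3 -0-> q0 -1-> q5 -0-> q3 -1-> q4 -0-> q3 -0-> q0 -0-> q0 -1-> q5
First repeat at step 3: q0 was already visited.

The earliest repeat is at step j = 3: M is in q0, which it already visited at step i = 0.

q0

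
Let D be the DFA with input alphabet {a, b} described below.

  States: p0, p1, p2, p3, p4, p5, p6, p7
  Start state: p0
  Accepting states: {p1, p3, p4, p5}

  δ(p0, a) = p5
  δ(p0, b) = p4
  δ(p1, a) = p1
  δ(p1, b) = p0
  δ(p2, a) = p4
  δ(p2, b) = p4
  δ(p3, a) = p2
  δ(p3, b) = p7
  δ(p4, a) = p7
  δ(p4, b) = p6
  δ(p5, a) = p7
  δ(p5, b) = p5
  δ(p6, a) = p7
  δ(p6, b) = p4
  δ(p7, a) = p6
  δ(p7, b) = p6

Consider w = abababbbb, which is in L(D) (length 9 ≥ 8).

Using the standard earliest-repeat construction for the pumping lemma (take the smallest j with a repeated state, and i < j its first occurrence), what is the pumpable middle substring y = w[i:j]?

b

State sequence: p0 -a-> p5 -b-> p5 -a-> p7 -b-> p6 -a-> p7 -b-> p6 -b-> p4 -b-> p6 -b-> p4
First repeat at step 2: p5 was already visited.

So i = 1, j = 2, giving x = w[0:1] = a, y = w[1:2] = b, z = w[2:9] = ababbbb.
Check: |xy| = 2 ≤ 8 and |y| = 1 ≥ 1. Reading y takes D from p5 back to p5, so every xyⁱz is accepted.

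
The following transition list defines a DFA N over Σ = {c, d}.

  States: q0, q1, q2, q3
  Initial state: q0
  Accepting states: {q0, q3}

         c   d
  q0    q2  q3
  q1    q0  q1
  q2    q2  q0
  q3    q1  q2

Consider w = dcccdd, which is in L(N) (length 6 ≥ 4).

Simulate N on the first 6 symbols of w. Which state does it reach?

q3

Run of N on the first 6 characters of w = d c c c d d:
  step 0: q0  (start)
  step 1: q3  (read d: q0→q3)
  step 2: q1  (read c: q3→q1)
  step 3: q0  (read c: q1→q0)
  step 4: q2  (read c: q0→q2)
  step 5: q0  (read d: q2→q0)
  step 6: q3  (read d: q0→q3)

After reading 6 characters, N is in state q3.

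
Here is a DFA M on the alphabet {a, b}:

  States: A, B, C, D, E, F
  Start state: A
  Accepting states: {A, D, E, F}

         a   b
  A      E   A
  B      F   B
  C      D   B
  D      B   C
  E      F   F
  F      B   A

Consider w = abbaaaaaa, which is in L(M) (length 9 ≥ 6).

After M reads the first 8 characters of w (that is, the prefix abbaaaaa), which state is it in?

B

State sequence: A -a-> E -b-> F -b-> A -a-> E -a-> F -a-> B -a-> F -a-> B

After reading 8 characters, M is in state B.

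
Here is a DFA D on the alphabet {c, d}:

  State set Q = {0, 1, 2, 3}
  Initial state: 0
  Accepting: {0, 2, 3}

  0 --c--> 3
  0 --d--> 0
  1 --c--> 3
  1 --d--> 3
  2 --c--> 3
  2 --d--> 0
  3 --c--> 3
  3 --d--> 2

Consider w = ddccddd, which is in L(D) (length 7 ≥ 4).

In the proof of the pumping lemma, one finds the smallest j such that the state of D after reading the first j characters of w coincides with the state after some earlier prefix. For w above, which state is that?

0

Run of D on w = d d c c d d d:
  step 0: 0  (start)
  step 1: 0  (read d: 0→0)   ← first repeat (0 seen earlier)
  step 2: 0  (read d: 0→0)
  step 3: 3  (read c: 0→3)
  step 4: 3  (read c: 3→3)
  step 5: 2  (read d: 3→2)
  step 6: 0  (read d: 2→0)
  step 7: 0  (read d: 0→0)

The earliest repeat is at step j = 1: D is in 0, which it already visited at step i = 0.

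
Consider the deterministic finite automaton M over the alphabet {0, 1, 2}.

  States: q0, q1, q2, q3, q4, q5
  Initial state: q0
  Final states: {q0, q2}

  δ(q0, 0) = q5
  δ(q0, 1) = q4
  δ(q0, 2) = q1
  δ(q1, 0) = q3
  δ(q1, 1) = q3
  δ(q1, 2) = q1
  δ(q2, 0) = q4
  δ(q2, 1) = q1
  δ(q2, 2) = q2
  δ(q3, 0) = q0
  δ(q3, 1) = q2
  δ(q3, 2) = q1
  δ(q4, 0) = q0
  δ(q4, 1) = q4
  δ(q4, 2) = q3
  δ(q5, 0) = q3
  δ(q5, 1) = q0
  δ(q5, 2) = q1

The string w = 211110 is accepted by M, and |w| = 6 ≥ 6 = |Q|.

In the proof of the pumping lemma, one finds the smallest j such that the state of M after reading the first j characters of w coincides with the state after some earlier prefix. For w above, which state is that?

q1

State sequence: q0 -2-> q1 -1-> q3 -1-> q2 -1-> q1 -1-> q3 -0-> q0
First repeat at step 4: q1 was already visited.

The earliest repeat is at step j = 4: M is in q1, which it already visited at step i = 1.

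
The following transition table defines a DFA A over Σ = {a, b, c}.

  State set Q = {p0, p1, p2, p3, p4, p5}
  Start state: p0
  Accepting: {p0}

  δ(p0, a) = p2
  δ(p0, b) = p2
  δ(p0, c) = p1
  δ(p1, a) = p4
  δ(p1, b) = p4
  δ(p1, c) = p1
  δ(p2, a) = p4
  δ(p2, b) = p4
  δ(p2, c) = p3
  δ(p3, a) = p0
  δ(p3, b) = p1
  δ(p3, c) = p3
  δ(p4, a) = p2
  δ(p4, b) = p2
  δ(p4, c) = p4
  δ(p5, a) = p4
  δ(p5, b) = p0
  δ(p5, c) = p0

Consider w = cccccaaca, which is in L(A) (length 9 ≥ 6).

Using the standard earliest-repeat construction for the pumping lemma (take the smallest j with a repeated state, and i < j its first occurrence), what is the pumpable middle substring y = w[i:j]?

c

Run of A on w = c c c c c a a c a:
  step 0: p0  (start)
  step 1: p1  (read c: p0→p1)
  step 2: p1  (read c: p1→p1)   ← first repeat (p1 seen earlier)
  step 3: p1  (read c: p1→p1)
  step 4: p1  (read c: p1→p1)
  step 5: p1  (read c: p1→p1)
  step 6: p4  (read a: p1→p4)
  step 7: p2  (read a: p4→p2)
  step 8: p3  (read c: p2→p3)
  step 9: p0  (read a: p3→p0)

So i = 1, j = 2, giving x = w[0:1] = c, y = w[1:2] = c, z = w[2:9] = cccaaca.
Check: |xy| = 2 ≤ 6 and |y| = 1 ≥ 1. Reading y takes A from p1 back to p1, so every xyⁱz is accepted.
The DFA has 6 states, so the proof of the pumping lemma guarantees a repeated state among the first 6+1 visited; the segment between the two visits is the pumpable y.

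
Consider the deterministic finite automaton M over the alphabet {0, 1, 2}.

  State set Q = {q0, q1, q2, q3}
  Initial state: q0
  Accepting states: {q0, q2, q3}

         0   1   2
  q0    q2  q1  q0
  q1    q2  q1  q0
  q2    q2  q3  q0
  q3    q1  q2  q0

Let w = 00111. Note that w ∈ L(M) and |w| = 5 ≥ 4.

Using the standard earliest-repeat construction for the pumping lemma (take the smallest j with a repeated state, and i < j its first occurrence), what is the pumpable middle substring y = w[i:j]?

State sequence: q0 -0-> q2 -0-> q2 -1-> q3 -1-> q2 -1-> q3
First repeat at step 2: q2 was already visited.

So i = 1, j = 2, giving x = w[0:1] = 0, y = w[1:2] = 0, z = w[2:5] = 111.
Check: |xy| = 2 ≤ 4 and |y| = 1 ≥ 1. Reading y takes M from q2 back to q2, so every xyⁱz is accepted.

0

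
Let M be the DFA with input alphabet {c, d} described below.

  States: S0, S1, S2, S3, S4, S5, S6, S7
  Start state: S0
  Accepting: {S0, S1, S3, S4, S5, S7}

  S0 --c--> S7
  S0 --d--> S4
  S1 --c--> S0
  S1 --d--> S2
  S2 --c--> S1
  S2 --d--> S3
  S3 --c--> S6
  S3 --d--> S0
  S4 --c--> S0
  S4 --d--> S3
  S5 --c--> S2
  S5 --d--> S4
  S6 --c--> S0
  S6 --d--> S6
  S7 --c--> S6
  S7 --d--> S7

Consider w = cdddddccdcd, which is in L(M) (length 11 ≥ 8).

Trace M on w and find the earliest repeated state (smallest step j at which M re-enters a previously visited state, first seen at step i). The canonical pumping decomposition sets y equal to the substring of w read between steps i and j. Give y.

State sequence: S0 -c-> S7 -d-> S7 -d-> S7 -d-> S7 -d-> S7 -d-> S7 -c-> S6 -c-> S0 -d-> S4 -c-> S0 -d-> S4
First repeat at step 2: S7 was already visited.

So i = 1, j = 2, giving x = w[0:1] = c, y = w[1:2] = d, z = w[2:11] = ddddccdcd.
Check: |xy| = 2 ≤ 8 and |y| = 1 ≥ 1. Reading y takes M from S7 back to S7, so every xyⁱz is accepted.
Since M has 8 states, any run of length ≥ 8 visits 8+1 states, so by pigeonhole some state repeats within the first 8 steps — that repeat gives the pumpable loop.

d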